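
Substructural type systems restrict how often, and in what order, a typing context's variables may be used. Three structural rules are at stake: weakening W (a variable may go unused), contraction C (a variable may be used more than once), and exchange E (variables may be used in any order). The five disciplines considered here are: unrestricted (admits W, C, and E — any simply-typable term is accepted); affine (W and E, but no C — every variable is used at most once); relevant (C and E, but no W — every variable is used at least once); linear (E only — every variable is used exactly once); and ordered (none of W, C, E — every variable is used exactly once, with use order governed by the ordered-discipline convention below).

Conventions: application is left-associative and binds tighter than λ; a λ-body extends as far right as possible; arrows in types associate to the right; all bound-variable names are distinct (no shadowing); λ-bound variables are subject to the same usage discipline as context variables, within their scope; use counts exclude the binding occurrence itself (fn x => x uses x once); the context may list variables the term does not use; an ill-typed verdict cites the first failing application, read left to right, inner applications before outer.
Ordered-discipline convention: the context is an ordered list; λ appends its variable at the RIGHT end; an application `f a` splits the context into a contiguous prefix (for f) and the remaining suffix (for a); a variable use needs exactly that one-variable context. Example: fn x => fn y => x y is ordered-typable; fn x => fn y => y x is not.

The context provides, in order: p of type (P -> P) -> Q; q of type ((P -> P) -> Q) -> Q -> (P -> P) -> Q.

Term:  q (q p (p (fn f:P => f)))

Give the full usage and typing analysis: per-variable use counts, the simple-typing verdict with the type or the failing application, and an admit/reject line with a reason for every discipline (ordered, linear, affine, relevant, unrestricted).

variable uses: p=2; q=2; f (bound)=1
left-to-right use order: q, q, p, p, f
typing: well-typed — term : Q -> (P -> P) -> Q
ordered ✗ (repeated use of p ×2, q ×2)
linear ✗ (repeated use of p ×2, q ×2)
affine ✗ (repeated use of p ×2, q ×2)
relevant ✓ (at least one use each (p, q, f))
unrestricted ✓ (simply typable at Q -> (P -> P) -> Q; W, C, E all held)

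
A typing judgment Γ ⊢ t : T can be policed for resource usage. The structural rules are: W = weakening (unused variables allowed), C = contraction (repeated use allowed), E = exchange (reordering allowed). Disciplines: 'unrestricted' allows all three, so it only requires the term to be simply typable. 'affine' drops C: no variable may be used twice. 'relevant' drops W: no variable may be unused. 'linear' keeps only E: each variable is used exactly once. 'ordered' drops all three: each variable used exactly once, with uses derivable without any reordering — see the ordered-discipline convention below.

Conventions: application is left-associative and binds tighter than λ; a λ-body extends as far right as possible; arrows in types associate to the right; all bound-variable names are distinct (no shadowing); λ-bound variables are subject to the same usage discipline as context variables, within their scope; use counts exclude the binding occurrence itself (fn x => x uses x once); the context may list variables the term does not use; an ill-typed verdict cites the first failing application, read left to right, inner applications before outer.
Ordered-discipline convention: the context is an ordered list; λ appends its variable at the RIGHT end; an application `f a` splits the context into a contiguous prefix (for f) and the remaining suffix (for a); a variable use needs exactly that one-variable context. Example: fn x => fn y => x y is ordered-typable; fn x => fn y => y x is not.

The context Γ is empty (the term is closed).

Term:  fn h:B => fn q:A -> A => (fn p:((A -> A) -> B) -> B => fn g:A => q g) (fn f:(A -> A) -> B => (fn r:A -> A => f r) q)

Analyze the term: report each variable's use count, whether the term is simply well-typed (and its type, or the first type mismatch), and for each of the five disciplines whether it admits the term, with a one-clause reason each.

use counts: h (λ-bound) ×0; q (λ-bound) ×2; p (λ-bound) ×0; g (λ-bound) ×1; f (λ-bound) ×1; r (λ-bound) ×1
order of uses: q, g, f, r, q
typing: the term checks, with type B -> (A -> A) -> A -> A
ordered: ✗ — q ×2 used more than once (contraction); h, p left unused
linear: ✗ — q ×2 used more than once (contraction); h, p left unused
affine: ✗ — q ×2 used more than once (contraction)
relevant: ✗ — h, p left unused
unrestricted: ✓ — simply typable at B -> (A -> A) -> A -> A; W, C, E all held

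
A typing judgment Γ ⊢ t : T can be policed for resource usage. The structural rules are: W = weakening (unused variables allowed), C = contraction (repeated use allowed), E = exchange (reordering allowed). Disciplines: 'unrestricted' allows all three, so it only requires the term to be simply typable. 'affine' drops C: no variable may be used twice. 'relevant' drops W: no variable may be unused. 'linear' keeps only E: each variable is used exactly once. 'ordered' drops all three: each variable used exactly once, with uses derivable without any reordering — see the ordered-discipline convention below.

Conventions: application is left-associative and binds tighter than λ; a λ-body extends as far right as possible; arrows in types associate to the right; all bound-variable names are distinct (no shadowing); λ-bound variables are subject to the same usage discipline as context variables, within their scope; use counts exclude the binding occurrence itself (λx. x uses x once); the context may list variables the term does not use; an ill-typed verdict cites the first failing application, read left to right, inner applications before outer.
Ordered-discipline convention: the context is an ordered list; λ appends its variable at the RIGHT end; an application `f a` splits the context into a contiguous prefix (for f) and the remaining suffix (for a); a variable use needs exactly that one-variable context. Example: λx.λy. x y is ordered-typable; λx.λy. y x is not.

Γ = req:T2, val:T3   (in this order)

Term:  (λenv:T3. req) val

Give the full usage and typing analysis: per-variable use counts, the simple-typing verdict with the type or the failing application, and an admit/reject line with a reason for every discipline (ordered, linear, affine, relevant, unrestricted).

counts: req=1; val=1; env [bound]=0
use order (left to right): req, val
typing: well-typed at T2
ordered: ✗, needs weakening: env unused
linear: ✗, needs weakening: env unused
affine: ✓, none of req, val, env used more than once
relevant: ✗, needs weakening: env unused
unrestricted: ✓, well-typed at T2; no restrictions here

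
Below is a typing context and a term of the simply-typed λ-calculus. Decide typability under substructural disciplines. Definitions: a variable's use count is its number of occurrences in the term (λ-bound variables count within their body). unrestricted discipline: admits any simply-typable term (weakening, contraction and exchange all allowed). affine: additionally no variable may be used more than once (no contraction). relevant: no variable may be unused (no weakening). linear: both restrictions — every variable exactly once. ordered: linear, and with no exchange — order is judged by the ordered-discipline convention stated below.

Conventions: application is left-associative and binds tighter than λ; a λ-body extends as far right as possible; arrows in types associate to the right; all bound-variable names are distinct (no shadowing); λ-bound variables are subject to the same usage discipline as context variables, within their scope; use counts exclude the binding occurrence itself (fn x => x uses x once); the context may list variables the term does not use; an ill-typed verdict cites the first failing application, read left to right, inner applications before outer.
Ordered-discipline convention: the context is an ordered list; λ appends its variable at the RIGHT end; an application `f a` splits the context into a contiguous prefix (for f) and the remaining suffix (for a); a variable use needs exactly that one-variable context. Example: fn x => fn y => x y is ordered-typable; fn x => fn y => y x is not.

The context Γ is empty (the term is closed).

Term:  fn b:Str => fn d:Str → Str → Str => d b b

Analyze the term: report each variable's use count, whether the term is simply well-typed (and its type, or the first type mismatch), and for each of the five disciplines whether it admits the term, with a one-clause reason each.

variable uses: b (bound)=2; d (bound)=1
uses in reading order: d, b, b
typing: well-typed — term : Str → (Str → Str → Str) → Str
ordered ✗ (b ×2 used more than once (contraction))
linear ✗ (b ×2 used more than once (contraction))
affine ✗ (b ×2 used more than once (contraction))
relevant ✓ (none of b, d goes unused)
unrestricted ✓ (simply typable at Str → (Str → Str → Str) → Str; W, C, E all held)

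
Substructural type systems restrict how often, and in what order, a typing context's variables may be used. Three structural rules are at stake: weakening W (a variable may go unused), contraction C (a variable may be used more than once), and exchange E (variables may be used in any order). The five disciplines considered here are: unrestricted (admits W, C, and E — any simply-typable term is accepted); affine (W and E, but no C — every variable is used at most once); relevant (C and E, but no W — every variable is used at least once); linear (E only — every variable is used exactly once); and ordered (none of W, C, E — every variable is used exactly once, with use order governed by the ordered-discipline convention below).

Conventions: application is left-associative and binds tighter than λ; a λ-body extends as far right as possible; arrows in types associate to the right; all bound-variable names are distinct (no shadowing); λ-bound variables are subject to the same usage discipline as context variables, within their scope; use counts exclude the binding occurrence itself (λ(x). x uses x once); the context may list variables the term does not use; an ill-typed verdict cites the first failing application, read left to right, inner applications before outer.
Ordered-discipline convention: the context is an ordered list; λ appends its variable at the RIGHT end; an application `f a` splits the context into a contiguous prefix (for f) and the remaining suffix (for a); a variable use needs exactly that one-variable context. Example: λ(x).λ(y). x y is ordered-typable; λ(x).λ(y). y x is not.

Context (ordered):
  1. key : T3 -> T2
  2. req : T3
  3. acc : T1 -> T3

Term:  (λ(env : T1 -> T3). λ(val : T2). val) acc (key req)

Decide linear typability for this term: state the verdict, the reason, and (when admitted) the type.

no — env never used (weakening)
counts: key: 1×; req: 1×; acc: 1×; env (bound): 0×; val (bound): 1×
left-to-right use order: val, acc, key, req
typing: the term checks, with type T2
all disciplines: ordered ✗ | linear ✗ | affine ✓ | relevant ✗ | unrestricted ✓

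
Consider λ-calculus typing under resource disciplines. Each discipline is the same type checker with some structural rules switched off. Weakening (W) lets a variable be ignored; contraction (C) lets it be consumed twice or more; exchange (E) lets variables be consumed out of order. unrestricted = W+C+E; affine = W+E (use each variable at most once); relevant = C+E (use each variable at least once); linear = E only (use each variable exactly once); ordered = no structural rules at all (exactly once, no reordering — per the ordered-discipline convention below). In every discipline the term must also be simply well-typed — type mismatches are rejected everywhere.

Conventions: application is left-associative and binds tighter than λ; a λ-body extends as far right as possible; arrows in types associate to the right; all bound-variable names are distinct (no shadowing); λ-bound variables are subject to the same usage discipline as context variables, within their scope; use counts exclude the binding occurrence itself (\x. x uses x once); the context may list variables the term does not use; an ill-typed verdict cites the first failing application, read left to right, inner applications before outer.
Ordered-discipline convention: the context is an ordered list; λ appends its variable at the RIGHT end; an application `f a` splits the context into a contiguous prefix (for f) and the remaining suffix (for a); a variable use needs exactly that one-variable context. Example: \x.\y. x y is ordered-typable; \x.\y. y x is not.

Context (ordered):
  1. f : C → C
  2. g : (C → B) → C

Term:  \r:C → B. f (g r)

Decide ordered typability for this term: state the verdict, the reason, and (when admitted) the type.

yes — one use each (f, g, r); ordered split holds; term : (C → B) → C
use counts: f=1; g=1; r (λ-bound)=1
order of uses: f, g, r
typing: well-typed at (C → B) → C
per-discipline verdicts: ordered ✓, linear ✓, affine ✓, relevant ✓, unrestricted ✓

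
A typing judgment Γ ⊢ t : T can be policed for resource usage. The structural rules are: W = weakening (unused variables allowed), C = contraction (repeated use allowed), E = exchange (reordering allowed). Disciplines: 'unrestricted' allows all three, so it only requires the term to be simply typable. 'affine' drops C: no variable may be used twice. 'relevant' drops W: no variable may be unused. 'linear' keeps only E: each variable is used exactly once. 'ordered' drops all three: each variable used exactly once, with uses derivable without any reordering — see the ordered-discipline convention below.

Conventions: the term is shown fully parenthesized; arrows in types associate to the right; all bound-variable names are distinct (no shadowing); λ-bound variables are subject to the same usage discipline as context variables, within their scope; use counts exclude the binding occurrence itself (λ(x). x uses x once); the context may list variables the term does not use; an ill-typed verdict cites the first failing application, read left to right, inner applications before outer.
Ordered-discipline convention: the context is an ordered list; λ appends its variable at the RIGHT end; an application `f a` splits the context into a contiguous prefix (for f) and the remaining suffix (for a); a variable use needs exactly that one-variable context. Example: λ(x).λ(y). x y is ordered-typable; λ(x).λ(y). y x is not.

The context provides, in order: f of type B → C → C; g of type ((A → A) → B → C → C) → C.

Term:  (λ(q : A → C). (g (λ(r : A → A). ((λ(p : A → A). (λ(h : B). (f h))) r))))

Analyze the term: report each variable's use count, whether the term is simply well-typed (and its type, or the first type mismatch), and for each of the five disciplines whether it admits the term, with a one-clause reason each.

counts: f=1; g=1; q [bound]=0; r [bound]=1; p [bound]=0; h [bound]=1
left-to-right use order: g, f, h, r
typing: well-typed at (A → C) → C
ordered: ✗, needs weakening: q, p unused
linear: ✗, needs weakening: q, p unused
affine: ✓, f, g, q, r, p, h: no repeats, contraction unneeded
relevant: ✗, needs weakening: q, p unused
unrestricted: ✓, simply typable at (A → C) → C; W, C, E all held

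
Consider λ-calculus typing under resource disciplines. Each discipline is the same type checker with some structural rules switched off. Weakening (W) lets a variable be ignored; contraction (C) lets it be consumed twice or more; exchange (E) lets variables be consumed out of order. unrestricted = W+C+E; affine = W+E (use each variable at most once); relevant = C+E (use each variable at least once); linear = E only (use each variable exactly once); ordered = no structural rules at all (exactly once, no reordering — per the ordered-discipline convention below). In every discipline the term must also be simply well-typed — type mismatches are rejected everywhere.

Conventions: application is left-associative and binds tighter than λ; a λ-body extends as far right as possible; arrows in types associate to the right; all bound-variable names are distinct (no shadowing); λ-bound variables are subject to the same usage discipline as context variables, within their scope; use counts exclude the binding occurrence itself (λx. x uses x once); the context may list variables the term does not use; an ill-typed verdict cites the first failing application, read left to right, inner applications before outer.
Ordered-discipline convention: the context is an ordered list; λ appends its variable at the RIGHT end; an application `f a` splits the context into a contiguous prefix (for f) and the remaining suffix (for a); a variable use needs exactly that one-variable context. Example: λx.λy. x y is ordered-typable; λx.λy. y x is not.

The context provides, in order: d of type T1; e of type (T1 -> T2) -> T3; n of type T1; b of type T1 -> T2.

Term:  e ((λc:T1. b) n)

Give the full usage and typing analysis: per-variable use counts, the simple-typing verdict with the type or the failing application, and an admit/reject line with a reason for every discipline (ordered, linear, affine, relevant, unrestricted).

counts: d: 0×, e: 1×, n: 1×, b: 1×, c (bound): 0×
use order (left to right): e, b, n
typing: ✓ — T3
ordered: ✗, d, c left unused
linear: ✗, d, c left unused
affine: ✓, no duplicate uses among d, e, n, b, c
relevant: ✗, d, c left unused
unrestricted: ✓, well-typed at T3; no restrictions here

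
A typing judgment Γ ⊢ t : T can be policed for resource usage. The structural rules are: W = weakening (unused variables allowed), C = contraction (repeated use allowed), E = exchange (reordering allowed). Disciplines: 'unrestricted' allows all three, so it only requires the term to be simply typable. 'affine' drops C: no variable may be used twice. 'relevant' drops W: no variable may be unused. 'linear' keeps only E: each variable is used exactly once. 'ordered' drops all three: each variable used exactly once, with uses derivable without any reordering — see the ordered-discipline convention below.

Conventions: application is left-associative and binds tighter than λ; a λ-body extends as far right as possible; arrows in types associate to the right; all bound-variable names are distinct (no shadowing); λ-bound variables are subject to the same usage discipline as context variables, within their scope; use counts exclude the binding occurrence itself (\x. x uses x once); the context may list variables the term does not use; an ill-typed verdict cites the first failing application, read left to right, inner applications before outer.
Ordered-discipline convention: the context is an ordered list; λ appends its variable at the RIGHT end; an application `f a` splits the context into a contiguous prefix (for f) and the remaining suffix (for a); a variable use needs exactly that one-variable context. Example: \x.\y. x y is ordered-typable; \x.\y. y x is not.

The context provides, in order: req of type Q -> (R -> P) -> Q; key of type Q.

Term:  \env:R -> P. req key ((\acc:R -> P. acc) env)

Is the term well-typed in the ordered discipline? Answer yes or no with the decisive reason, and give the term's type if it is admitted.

yes — req, key, env, acc: once each, no exchange needed; term : (R -> P) -> Q
usage: req: 1; key: 1; env (λ-bound): 1; acc (λ-bound): 1
left-to-right use order: req, key, acc, env
typing: the term checks, with type (R -> P) -> Q
across the five disciplines: ordered ✓ · linear ✓ · affine ✓ · relevant ✓ · unrestricted ✓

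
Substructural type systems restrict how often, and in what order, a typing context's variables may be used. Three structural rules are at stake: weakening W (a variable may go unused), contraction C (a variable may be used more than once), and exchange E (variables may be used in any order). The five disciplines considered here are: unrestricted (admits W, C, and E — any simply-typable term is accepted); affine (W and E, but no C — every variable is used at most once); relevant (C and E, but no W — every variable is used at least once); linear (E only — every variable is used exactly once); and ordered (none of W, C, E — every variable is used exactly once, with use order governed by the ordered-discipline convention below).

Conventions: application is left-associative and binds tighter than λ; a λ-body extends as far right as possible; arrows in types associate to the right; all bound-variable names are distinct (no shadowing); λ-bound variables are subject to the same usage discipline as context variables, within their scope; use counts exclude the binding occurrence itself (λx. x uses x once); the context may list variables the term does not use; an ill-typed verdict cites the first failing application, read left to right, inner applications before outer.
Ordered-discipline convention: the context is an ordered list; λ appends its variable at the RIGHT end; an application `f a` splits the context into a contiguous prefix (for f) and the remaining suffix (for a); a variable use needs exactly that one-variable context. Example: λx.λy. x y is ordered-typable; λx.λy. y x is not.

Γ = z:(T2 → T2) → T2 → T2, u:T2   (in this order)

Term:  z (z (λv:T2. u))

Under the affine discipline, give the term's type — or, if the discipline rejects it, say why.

not well-typed under affine — z ×2 used more than once (contraction)
use counts: z: 2, u: 1, v (bound): 0
left-to-right use order: z, z, u
typing: the term checks, with type T2 → T2
across the five disciplines: ordered ✗; linear ✗; affine ✗; relevant ✗; unrestricted ✓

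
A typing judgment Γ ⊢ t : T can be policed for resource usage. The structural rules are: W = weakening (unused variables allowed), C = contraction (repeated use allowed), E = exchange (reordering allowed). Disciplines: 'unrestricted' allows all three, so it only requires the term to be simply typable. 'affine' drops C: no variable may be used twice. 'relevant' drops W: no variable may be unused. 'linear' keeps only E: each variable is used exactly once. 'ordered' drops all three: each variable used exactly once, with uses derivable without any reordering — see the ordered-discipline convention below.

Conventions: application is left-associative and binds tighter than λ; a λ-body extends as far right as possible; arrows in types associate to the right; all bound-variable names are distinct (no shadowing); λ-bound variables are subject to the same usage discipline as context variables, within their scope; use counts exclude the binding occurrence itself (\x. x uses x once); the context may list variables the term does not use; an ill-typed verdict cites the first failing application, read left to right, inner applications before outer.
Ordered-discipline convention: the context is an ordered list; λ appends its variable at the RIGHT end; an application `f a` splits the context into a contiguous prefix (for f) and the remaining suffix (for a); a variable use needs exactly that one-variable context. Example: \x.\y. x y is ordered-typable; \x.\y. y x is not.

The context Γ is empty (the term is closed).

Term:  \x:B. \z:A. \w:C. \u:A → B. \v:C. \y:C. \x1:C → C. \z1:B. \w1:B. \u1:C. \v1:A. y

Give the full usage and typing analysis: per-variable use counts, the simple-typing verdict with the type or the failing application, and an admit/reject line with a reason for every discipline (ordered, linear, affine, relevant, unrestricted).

counts: x (λ-bound): 0, z (λ-bound): 0, w (λ-bound): 0, u (λ-bound): 0, v (λ-bound): 0, y (λ-bound): 1, x1 (λ-bound): 0, z1 (λ-bound): 0, w1 (λ-bound): 0, u1 (λ-bound): 0, v1 (λ-bound): 0
use order (left to right): y
typing: ✓ — B → A → C → (A → B) → C → C → (C → C) → B → B → C → A → C
ordered: ✗, x, z, w, u, v, x1, z1, w1, u1, v1 left unused
linear: ✗, x, z, w, u, v, x1, z1, w1, u1, v1 left unused
affine: ✓, at most one use each (x, z, w, u, v, y, x1, z1, w1, u1, v1)
relevant: ✗, x, z, w, u, v, x1, z1, w1, u1, v1 left unused
unrestricted: ✓, type-checks (B → A → C → (A → B) → C → C → (C → C) → B → B → C → A → C) and nothing is barred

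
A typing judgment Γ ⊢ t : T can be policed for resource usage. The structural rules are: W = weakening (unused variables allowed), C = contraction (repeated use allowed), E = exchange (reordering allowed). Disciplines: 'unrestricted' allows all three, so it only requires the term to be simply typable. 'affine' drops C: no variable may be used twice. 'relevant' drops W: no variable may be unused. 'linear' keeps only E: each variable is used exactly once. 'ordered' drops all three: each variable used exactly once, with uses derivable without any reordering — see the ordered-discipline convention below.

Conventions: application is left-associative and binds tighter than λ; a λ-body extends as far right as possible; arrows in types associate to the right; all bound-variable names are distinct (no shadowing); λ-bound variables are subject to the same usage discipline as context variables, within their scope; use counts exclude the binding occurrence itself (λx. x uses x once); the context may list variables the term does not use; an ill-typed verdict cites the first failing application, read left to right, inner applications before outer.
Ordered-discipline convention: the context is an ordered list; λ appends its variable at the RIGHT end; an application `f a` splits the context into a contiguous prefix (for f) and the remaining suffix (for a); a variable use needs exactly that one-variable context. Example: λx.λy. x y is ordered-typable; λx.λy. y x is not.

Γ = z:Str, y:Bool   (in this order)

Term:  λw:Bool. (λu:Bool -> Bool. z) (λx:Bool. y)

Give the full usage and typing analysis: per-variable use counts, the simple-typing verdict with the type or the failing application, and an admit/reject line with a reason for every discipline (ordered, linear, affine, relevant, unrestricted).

counts: z: 1×; y: 1×; w (bound): 0×; u (bound): 0×; x (bound): 0×
use order (left to right): z, y
typing: well-typed — term : Bool -> Str
ordered: ✗, w, u, x left unused
linear: ✗, w, u, x left unused
affine: ✓, at most one use each (z, y, w, u, x)
relevant: ✗, w, u, x left unused
unrestricted: ✓, well-typed at Bool -> Str; no restrictions here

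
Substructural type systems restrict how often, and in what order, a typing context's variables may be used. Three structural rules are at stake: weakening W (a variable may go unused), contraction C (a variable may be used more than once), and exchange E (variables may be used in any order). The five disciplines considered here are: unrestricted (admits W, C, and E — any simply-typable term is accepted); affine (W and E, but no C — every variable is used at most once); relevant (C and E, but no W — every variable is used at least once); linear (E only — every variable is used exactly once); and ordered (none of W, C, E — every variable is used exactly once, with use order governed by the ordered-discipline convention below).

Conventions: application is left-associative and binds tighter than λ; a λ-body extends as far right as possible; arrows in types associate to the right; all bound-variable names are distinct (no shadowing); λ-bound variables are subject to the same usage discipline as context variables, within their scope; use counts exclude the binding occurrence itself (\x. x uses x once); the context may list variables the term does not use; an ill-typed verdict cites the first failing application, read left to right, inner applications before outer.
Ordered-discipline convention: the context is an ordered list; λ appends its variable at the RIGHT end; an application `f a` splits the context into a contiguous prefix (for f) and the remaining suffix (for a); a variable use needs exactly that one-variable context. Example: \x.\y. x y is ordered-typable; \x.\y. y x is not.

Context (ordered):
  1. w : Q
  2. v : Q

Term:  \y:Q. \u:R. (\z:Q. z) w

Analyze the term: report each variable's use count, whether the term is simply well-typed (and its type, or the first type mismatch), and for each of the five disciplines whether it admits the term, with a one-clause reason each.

usage: w: 1×, v: 0×, y (bound): 0×, u (bound): 0×, z (bound): 1×
use order (left to right): z, w
typing: ✓ — Q -> R -> Q
ordered ✗ (unused: v, y, u — weakening required)
linear ✗ (unused: v, y, u — weakening required)
affine ✓ (at most one use each (w, v, y, u, z))
relevant ✗ (unused: v, y, u — weakening required)
unrestricted ✓ (typability at Q -> R -> Q is all that's needed)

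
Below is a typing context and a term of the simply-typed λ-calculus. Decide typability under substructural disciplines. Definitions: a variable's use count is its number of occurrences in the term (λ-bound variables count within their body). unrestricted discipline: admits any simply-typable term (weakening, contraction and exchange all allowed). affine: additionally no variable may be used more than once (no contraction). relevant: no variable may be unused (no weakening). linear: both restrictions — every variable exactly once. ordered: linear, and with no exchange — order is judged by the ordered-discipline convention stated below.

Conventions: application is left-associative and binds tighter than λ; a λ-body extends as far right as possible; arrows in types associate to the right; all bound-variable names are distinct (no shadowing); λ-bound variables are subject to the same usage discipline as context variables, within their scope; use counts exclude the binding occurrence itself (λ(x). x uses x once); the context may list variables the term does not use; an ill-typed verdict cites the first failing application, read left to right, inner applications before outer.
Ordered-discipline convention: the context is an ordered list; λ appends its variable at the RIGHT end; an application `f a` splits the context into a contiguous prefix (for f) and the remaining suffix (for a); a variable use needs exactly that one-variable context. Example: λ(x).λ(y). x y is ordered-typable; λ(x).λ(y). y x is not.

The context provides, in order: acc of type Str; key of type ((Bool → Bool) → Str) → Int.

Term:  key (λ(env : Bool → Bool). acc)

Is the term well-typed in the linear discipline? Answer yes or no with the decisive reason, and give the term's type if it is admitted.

no — unused: env — weakening required
usage: acc: 1; key: 1; env (bound): 0
order of uses: key, acc
typing: well-typed — term : Int
across the five disciplines: ordered ✗; linear ✗; affine ✓; relevant ✗; unrestricted ✓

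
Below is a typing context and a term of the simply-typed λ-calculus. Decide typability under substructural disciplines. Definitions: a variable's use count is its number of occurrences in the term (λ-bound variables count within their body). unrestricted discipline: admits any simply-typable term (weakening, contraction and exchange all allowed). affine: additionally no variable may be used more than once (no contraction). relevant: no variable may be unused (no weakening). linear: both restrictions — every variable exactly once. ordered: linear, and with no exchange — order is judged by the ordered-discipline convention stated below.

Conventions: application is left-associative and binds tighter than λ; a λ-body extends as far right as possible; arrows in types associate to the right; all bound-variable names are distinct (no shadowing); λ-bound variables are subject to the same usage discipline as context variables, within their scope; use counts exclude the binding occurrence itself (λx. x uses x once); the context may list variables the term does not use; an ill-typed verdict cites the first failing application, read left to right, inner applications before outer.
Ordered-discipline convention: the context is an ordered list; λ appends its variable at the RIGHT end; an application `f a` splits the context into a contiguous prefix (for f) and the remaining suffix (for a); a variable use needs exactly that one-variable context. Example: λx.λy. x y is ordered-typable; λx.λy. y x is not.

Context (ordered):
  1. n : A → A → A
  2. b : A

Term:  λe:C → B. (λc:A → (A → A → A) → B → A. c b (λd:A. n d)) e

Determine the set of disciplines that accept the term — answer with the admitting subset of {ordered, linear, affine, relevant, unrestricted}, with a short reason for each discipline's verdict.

admitted by: none
use counts: n ×1; b ×1; e (bound) ×1; c (bound) ×1; d (bound) ×1
order of uses: c, b, n, d, e
typing: ill-typed: an application expects A → (A → A → A) → B → A but receives C → B
ordered: ✗ — the type mismatch rejects it
linear: ✗ — not simply typable
affine: ✗ — fails simple typing
relevant: ✗ — a type mismatch blocks all five
unrestricted: ✗ — the type mismatch rejects it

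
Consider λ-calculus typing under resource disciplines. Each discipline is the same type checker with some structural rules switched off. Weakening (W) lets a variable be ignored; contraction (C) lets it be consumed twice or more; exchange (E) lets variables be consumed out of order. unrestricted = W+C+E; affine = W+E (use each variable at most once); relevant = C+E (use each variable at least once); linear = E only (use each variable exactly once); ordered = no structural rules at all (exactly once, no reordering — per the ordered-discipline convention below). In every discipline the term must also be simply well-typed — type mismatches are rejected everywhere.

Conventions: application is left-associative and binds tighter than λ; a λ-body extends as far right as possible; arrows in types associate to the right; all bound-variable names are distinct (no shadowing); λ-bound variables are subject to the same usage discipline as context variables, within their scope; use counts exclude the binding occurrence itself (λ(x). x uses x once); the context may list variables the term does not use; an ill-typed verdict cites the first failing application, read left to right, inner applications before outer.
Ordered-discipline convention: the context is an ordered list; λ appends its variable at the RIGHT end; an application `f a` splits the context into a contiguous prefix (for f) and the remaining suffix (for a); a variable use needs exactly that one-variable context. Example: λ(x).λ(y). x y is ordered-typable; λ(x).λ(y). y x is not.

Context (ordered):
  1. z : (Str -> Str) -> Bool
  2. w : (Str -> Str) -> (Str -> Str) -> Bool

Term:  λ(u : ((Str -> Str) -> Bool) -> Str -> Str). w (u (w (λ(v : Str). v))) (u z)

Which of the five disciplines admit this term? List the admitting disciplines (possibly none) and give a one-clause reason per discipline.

admitted in: relevant, unrestricted
usage: z: 1×, w: 2×, u (bound): 2×, v (bound): 1×
use order (left to right): w, u, w, v, u, z
typing: well-typed at (((Str -> Str) -> Bool) -> Str -> Str) -> Bool
ordered: ✗ — repeated use of w ×2, u ×2
linear: ✗ — repeated use of w ×2, u ×2
affine: ✗ — repeated use of w ×2, u ×2
relevant: ✓ — z, w, u, v: all used, weakening unneeded
unrestricted: ✓ — simply typable at (((Str -> Str) -> Bool) -> Str -> Str) -> Bool; W, C, E all held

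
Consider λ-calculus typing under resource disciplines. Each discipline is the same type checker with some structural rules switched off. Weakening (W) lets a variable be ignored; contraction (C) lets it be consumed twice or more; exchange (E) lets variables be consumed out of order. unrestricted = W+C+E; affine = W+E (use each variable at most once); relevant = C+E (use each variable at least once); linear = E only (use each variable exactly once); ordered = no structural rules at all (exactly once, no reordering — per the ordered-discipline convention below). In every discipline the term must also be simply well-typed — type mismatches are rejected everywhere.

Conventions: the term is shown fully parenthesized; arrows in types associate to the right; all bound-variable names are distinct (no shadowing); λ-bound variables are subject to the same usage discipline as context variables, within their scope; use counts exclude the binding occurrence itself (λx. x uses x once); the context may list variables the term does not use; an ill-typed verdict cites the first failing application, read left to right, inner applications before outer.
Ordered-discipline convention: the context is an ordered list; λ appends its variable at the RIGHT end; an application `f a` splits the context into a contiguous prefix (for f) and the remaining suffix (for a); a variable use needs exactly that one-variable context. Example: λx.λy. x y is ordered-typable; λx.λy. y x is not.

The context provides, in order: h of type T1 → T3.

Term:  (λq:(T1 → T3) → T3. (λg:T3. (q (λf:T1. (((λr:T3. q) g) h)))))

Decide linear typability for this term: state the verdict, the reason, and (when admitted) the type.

no — needs contraction — q ×2; needs weakening: f, r unused
variable uses: h=1, q (bound)=2, g (bound)=1, f (bound)=0, r (bound)=0
left-to-right use order: q, q, g, h
typing: well-typed — term : ((T1 → T3) → T3) → T3 → T3
across the five disciplines: ordered ✗ | linear ✗ | affine ✗ | relevant ✗ | unrestricted ✓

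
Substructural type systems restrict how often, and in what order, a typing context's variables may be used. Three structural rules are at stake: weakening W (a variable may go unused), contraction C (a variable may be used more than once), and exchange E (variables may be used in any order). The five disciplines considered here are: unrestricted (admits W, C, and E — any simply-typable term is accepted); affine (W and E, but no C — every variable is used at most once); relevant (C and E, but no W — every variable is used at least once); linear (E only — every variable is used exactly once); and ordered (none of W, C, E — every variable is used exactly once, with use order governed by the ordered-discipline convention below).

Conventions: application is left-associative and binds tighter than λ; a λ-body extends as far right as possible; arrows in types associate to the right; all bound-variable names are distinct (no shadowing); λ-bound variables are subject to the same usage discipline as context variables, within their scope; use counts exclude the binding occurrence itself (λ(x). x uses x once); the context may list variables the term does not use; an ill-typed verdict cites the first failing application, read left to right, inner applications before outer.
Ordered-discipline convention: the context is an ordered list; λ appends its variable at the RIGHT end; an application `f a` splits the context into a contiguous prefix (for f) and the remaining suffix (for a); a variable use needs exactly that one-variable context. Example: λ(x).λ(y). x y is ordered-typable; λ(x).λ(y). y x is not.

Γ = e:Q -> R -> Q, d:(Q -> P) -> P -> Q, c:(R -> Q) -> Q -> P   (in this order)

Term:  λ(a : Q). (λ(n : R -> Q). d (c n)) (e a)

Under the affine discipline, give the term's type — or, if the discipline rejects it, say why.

term : Q -> P -> Q
counts: e ×1; d ×1; c ×1; a (λ-bound) ×1; n (λ-bound) ×1
left-to-right use order: d, c, n, e, a
typing: ✓ — Q -> P -> Q
summary: ordered ✗; linear ✓; affine ✓; relevant ✓; unrestricted ✓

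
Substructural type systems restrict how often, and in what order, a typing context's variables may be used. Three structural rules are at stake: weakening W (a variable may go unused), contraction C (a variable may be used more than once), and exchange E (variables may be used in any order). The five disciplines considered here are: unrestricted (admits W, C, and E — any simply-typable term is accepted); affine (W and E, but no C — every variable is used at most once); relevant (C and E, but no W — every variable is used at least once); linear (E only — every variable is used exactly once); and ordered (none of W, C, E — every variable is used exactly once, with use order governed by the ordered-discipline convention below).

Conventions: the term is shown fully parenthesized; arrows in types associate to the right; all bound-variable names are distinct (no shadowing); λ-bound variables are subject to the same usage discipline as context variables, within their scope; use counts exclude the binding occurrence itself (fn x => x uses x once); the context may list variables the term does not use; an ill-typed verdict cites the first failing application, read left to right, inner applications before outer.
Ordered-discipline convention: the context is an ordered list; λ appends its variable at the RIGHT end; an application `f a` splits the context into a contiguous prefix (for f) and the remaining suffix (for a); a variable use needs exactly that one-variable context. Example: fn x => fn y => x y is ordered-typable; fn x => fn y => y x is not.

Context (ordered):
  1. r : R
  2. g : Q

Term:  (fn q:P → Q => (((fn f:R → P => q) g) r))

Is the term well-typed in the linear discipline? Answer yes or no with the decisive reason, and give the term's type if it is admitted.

no — the type mismatch rejects it
use counts: r: 1, g: 1, q [bound]: 1, f [bound]: 0
uses in reading order: q, g, r
typing: ill-typed: argument of type Q where R → P is required
all disciplines: ordered ✗ · linear ✗ · affine ✗ · relevant ✗ · unrestricted ✗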